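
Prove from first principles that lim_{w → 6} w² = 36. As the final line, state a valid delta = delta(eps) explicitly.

Fix eps > 0. We seek delta > 0 with 0 < |w − 6| < delta ⇒ |w² − 36| < eps.
Factor: w² − 36 = (w − 6)(w + 6), so |w² − 36| = |w − 6|·|w + 6|.
Restrict delta ≤ 1. Then |w − 6| < 1 gives |w| < 7, so by the triangle inequality |w + 6| ≤ 7 + 6 = 13.
Hence |w² − 36| ≤ 13|w − 6|, which is < eps once |w − 6| < eps/13.
Take delta = min(1, eps/13). If 0 < |w − 6| < delta then both bounds hold and |w² − 36| ≤ 13|w − 6| < 13·(eps/13) = eps.

delta = min(1, eps/13)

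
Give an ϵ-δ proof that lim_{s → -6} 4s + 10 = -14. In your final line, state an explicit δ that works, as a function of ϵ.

δ = ϵ/4

Fix ϵ > 0. We need δ > 0 so that 0 < |s + 6| < δ implies |(4s + 10) + 14| < ϵ.
|(4s + 10) + 14| = |4s + 24| = 4|s + 6|.
So 4|s + 6| < ϵ exactly when |s + 6| < ϵ/4.
Take δ = ϵ/4. If 0 < |s + 6| < δ then |(4s + 10) + 14| = 4|s + 6| < 4·(ϵ/4) = ϵ.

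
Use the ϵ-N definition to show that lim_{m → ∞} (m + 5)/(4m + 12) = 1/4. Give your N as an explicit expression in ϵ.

N = (1/2)/ϵ

Suppose ϵ > 0. For m ≥ 1, |(m + 5)/(4m + 12) − (1/4)| = |8|/(4(4m + 12)) = 8/(4(4m + 12)).
Since 4m + 12 ≥ 4m for m ≥ 1, this is ≤ 8/(4·4m) = (1/2)/m.
So |(m + 5)/(4m + 12) − (1/4)| < ϵ whenever m > (1/2)/ϵ.
Take N = (1/2)/ϵ. If m > N then |(m + 5)/(4m + 12) − (1/4)| ≤ (1/2)/m < ϵ.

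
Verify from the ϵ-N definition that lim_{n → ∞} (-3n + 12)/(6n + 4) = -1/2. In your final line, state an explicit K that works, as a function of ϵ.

Fix ϵ > 0. For n ≥ 1, |(-3n + 12)/(6n + 4) + 1/2| = |84|/(6(6n + 4)) = 84/(6(6n + 4)).
Since 6n + 4 ≥ 6n for n ≥ 1, this is ≤ 84/(6·6n) = (7/3)/n.
So |(-3n + 12)/(6n + 4) + 1/2| < ϵ whenever n > (7/3)/ϵ.
Take K = (7/3)/ϵ. If n > K then |(-3n + 12)/(6n + 4) + 1/2| ≤ (7/3)/n < ϵ.

K = (7/3)/ϵ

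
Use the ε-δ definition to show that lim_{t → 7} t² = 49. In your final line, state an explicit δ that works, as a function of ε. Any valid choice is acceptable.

Let ε > 0. We seek δ > 0 with 0 < |t − 7| < δ ⇒ |t² − 49| < ε.
Factor: t² − 49 = (t − 7)(t + 7), so |t² − 49| = |t − 7|·|t + 7|.
Impose δ ≤ 1 so that |t| < 8; then |t + 7| ≤ 15.
Hence |t² − 49| ≤ 15|t − 7|, which is < ε once |t − 7| < ε/15.
Take δ = min(1, ε/15). If 0 < |t − 7| < δ then both bounds hold and |t² − 49| ≤ 15|t − 7| < 15·(ε/15) = ε.

δ = min(1, ε/15)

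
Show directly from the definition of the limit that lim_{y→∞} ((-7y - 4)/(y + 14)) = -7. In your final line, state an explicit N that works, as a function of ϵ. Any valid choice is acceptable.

Let ϵ > 0 be given. We seek N > 0 such that y > N implies |(-7y - 4)/(y + 14) + 7| < ϵ.
(-7y - 4)/(y + 14) + 7 = ((-7y - 4) − (-7)(y + 14)) / ((y + 14)) = 94/((y + 14)).
For y > 0 we have y + 14 > y, so |(-7y - 4)/(y + 14) + 7| = 94/((y + 14)) < 94/(y) = 94/y.
Thus |(-7y - 4)/(y + 14) + 7| < ϵ whenever y > 94/ϵ.
Take N = 94/ϵ. If y > N then |(-7y - 4)/(y + 14) + 7| < 94/y < ϵ.

N = 94/ϵ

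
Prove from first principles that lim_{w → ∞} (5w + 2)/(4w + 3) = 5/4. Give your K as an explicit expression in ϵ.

K = (7/16)/ϵ

Fix ϵ > 0. We seek K > 0 such that w > K implies |(5w + 2)/(4w + 3) − (5/4)| < ϵ.
(5w + 2)/(4w + 3) − (5/4) = (4(5w + 2) − 5(4w + 3)) / (4(4w + 3)) = -7/(4(4w + 3)).
For w > 0 we have 4w + 3 > 4w, so |(5w + 2)/(4w + 3) − (5/4)| = 7/(4(4w + 3)) < 7/(4·4w) = (7/16)/w.
Thus |(5w + 2)/(4w + 3) − (5/4)| < ϵ whenever w > (7/16)/ϵ.
Take K = (7/16)/ϵ. If w > K then |(5w + 2)/(4w + 3) − (5/4)| < (7/16)/w < ϵ.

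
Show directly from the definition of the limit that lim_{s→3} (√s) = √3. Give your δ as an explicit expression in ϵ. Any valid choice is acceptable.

δ = min(3, √3·ϵ)

Let ϵ > 0. We want δ > 0 such that 0 < |s − 3| < δ implies |√s − √3| < ϵ.
Multiplying by the conjugate, |√s − √3| = |s − 3|/(√s + √3).
Restrict δ ≤ 3 so that |s − 3| < 3 forces s > 0, and then √s + √3 > √3.
Hence |√s − √3| < |s − 3|/√3, which is < ϵ once |s − 3| < √3·ϵ.
Take δ = min(3, √3·ϵ). If 0 < |s − 3| < δ then s > 0 and |√s − √3| < |s − 3|/√3 < ϵ.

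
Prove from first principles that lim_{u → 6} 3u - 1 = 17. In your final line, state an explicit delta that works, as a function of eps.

delta = eps/3

Let eps > 0. We need delta > 0 so that 0 < |u − 6| < delta implies |(3u - 1) − 17| < eps.
Since (3u - 1) − 17 = 3(u − 6), we have |(3u - 1) − 17| = 3|u − 6|.
So 3|u − 6| < eps exactly when |u − 6| < eps/3.
Take delta = eps/3. If 0 < |u − 6| < delta then |(3u - 1) − 17| = 3|u − 6| < 3·(eps/3) = eps.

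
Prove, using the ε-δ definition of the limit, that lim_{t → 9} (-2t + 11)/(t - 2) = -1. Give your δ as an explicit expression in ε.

δ = min(7/2, (7/2)ε)

Let ε > 0 be given. We want δ > 0 with 0 < |t − 9| < δ ⇒ |(-2t + 11)/(t - 2) + 1| < ε.
Combining over a common denominator, (-2t + 11)/(t - 2) + 1 = [(-2t + 11)·7 − (-7)·(t - 2)] / [7·(t - 2)] = -7(t − 9) / (7(t - 2)).
So |(-2t + 11)/(t - 2) + 1| = 7|t − 9| / (7·|t − 2|).
Require δ ≤ 7/2, so |t − 2| ≥ |7| − |t − 9| > 7 − 7/2 = 7/2.
Hence |(-2t + 11)/(t - 2) + 1| < 7|t − 9|/(7·(7/2)) = (2/7)|t − 9|, which is < ε once |t − 9| < (7/2)ε.
Take δ = min(7/2, (7/2)ε). Then 0 < |t − 9| < δ forces both bounds, so |(-2t + 11)/(t - 2) + 1| < ε.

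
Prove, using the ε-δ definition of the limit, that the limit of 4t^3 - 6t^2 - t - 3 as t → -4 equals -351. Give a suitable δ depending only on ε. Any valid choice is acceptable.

Let ε > 0 be given. We want δ > 0 such that 0 < |t + 4| < δ implies |(4t^3 - 6t^2 - t - 3) + 351| < ε.
(4t^3 - 6t^2 - t - 3) + 351 = 4t^3 - 6t^2 - t + 348 = (t + 4)(4t^2 - 22t + 87).
So |(4t^3 - 6t^2 - t - 3) + 351| = |t + 4|·|4t^2 - 22t + 87|.
Require δ ≤ 1. Then |t + 4| < 1 gives |t| < 5, and by the triangle inequality |4t^2 - 22t + 87| ≤ 4·5^2 + 22·5 + 87 = 297.
Hence |(4t^3 - 6t^2 - t - 3) + 351| ≤ 297|t + 4| < ε provided |t + 4| < ε/297.
Take δ = min(1, ε/297). Then 0 < |t + 4| < δ gives both |t + 4| < 1 and |t + 4| < ε/297, so |(4t^3 - 6t^2 - t - 3) + 351| < ε.

δ = min(1, ε/297)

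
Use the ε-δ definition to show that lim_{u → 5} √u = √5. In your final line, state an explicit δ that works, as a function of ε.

Fix ε > 0. We want δ > 0 such that 0 < |u − 5| < δ implies |√u − √5| < ε.
Rationalise: √u − √5 = (u − 5)/(√u + √5), so |√u − √5| = |u − 5|/(√u + √5).
Restrict δ ≤ 5 so that |u − 5| < 5 forces u > 0, and then √u + √5 > √5.
Hence |√u − √5| < |u − 5|/√5, which is < ε once |u − 5| < √5·ε.
Take δ = min(5, √5·ε). If 0 < |u − 5| < δ then u > 0 and |√u − √5| < |u − 5|/√5 < ε.

δ = min(5, √5·ε)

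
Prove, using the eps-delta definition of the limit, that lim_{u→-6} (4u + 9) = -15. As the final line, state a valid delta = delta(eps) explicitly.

delta = eps/4

Suppose eps > 0. We need delta > 0 so that 0 < |u + 6| < delta implies |(4u + 9) + 15| < eps.
Since (4u + 9) + 15 = 4(u + 6), we have |(4u + 9) + 15| = 4|u + 6|.
Thus it suffices that |u + 6| < eps/4.
Choosing delta = eps/4 gives |(4u + 9) + 15| = 4|u + 6| < eps whenever |u + 6| < delta.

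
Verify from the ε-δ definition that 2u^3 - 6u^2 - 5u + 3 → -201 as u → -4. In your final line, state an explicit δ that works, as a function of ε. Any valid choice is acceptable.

δ = min(2, ε/207)

Suppose ε > 0. We want δ > 0 such that 0 < |u + 4| < δ implies |(2u^3 - 6u^2 - 5u + 3) + 201| < ε.
(2u^3 - 6u^2 - 5u + 3) + 201 = 2u^3 - 6u^2 - 5u + 204 = (u + 4)(2u^2 - 14u + 51).
So |(2u^3 - 6u^2 - 5u + 3) + 201| = |u + 4|·|2u^2 - 14u + 51|.
Require δ ≤ 2. Then |u + 4| < 2 gives |u| < 6, and by the triangle inequality |2u^2 - 14u + 51| ≤ 2·6^2 + 14·6 + 51 = 207.
Hence |(2u^3 - 6u^2 - 5u + 3) + 201| ≤ 207|u + 4| < ε provided |u + 4| < ε/207.
Choosing δ = min(2, ε/207) ensures both conditions, hence |(2u^3 - 6u^2 - 5u + 3) + 201| < ε.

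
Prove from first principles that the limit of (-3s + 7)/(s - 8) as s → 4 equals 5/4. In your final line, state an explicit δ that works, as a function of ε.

δ = min(2, (8/17)ε)

Suppose ε > 0. We want δ > 0 with 0 < |s − 4| < δ ⇒ |(-3s + 7)/(s - 8) − (5/4)| < ε.
Combining over a common denominator, (-3s + 7)/(s - 8) − (5/4) = [(-3s + 7)·(-4) − (-5)·(s - 8)] / [(-4)·(s - 8)] = 17(s − 4) / ((-4)(s - 8)).
So |(-3s + 7)/(s - 8) − (5/4)| = 17|s − 4| / (4·|s − 8|).
Restrict δ ≤ 2. Then |s − 4| < 2 gives |s − 8| = |(s − 4) + (-4)| ≥ 4 − 2 = 2.
Hence |(-3s + 7)/(s - 8) − (5/4)| < 17|s − 4|/(4·2) = (17/8)|s − 4|, which is < ε once |s − 4| < (8/17)ε.
Take δ = min(2, (8/17)ε). Then 0 < |s − 4| < δ forces both bounds, so |(-3s + 7)/(s - 8) − (5/4)| < ε.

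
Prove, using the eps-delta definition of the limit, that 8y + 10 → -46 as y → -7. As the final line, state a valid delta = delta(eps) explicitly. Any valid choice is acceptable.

delta = eps/8

Fix eps > 0. We need delta > 0 so that 0 < |y + 7| < delta implies |(8y + 10) + 46| < eps.
|(8y + 10) + 46| = |8y + 56| = 8|y + 7|.
So 8|y + 7| < eps exactly when |y + 7| < eps/8.
Choosing delta = eps/8 gives |(8y + 10) + 46| = 8|y + 7| < eps whenever |y + 7| < delta.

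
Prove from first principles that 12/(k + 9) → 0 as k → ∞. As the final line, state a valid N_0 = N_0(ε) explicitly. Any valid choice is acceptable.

Let ε > 0. For k ≥ 1, |12/(k + 9) − 0| = 12/(k + 9) ≤ 12/k.
We need 12/k < ε, i.e. k > 12/ε.
Take N_0 = 12/ε. If k > N_0 then |12/(k + 9)| ≤ 12/k < ε.

N_0 = 12/ε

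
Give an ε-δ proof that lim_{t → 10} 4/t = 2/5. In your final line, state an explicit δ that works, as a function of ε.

δ = min(5, (25/2)ε)

Fix ε > 0. We seek δ > 0 such that 0 < |t − 10| < δ implies |4/t − (2/5)| < ε.
|4/t − (2/5)| = 4·|10 − t|/(10·|t|) = 4|t − 10|/(10|t|).
Restrict δ ≤ 5. Then |t − 10| < 5 gives |t| > 5, so 10|t| > 50.
Then |4/t − (2/5)| < 4|t − 10|/50, which is < ε when |t − 10| < (25/2)ε.
Take δ = min(5, (25/2)ε). Then 0 < |t − 10| < δ gives both |t − 10| < 5 and |t − 10| < (25/2)ε, so |4/t − (2/5)| < ε.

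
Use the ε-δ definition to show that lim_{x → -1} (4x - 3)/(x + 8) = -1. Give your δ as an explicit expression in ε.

Suppose ε > 0. We want δ > 0 with 0 < |x + 1| < δ ⇒ |(4x - 3)/(x + 8) + 1| < ε.
Combining over a common denominator, (4x - 3)/(x + 8) + 1 = [(4x - 3)·7 − (-7)·(x + 8)] / [7·(x + 8)] = 35(x + 1) / (7(x + 8)).
So |(4x - 3)/(x + 8) + 1| = 35|x + 1| / (7·|x + 8|).
Require δ ≤ 7/2, so |x + 8| ≥ |7| − |x + 1| > 7 − 7/2 = 7/2.
Hence |(4x - 3)/(x + 8) + 1| < 35|x + 1|/(7·(7/2)) = (10/7)|x + 1|, which is < ε once |x + 1| < (7/10)ε.
Take δ = min(7/2, (7/10)ε). Then 0 < |x + 1| < δ forces both bounds, so |(4x - 3)/(x + 8) + 1| < ε.

δ = min(7/2, (7/10)ε)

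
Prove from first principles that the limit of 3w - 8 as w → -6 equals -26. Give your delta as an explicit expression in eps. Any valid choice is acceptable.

delta = eps/3

Suppose eps > 0. We need delta > 0 so that 0 < |w + 6| < delta implies |(3w - 8) + 26| < eps.
|(3w - 8) + 26| = |3w + 18| = 3|w + 6|.
So 3|w + 6| < eps exactly when |w + 6| < eps/3.
Take delta = eps/3. If 0 < |w + 6| < delta then |(3w - 8) + 26| = 3|w + 6| < 3·(eps/3) = eps.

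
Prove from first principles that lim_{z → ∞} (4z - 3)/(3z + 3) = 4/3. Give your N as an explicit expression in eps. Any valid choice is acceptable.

Suppose eps > 0. We seek N > 0 such that z > N implies |(4z - 3)/(3z + 3) − (4/3)| < eps.
(4z - 3)/(3z + 3) − (4/3) = (3(4z - 3) − 4(3z + 3)) / (3(3z + 3)) = -21/(3(3z + 3)).
For z > 0 we have 3z + 3 > 3z, so |(4z - 3)/(3z + 3) − (4/3)| = 21/(3(3z + 3)) < 21/(3·3z) = (7/3)/z.
Thus |(4z - 3)/(3z + 3) − (4/3)| < eps whenever z > (7/3)/eps.
Take N = (7/3)/eps. If z > N then |(4z - 3)/(3z + 3) − (4/3)| < (7/3)/z < eps.

N = (7/3)/eps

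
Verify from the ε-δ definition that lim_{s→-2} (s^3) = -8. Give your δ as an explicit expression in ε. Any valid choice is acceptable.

Let ε > 0 be given. We seek δ > 0 with 0 < |s + 2| < δ ⇒ |s^3 + 8| < ε.
Factor: s^3 + 8 = (s + 2)(s^2 - 2s + 4), so |s^3 + 8| = |s + 2|·|s^2 - 2s + 4|.
Restrict δ ≤ 1. Then |s + 2| < 1 gives |s| < 3, so by the triangle inequality |s^2 - 2s + 4| ≤ 3^2 + 2·3 + 4 = 19.
Hence |s^3 + 8| ≤ 19|s + 2|, which is < ε once |s + 2| < ε/19.
Take δ = min(1, ε/19). If 0 < |s + 2| < δ then both bounds hold and |s^3 + 8| ≤ 19|s + 2| < 19·(ε/19) = ε.

δ = min(1, ε/19)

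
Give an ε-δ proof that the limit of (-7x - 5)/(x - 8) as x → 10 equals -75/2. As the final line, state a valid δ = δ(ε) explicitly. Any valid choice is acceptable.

δ = min(1, (2/61)ε)

Suppose ε > 0. We want δ > 0 with 0 < |x − 10| < δ ⇒ |(-7x - 5)/(x - 8) + 75/2| < ε.
Combining over a common denominator, (-7x - 5)/(x - 8) + 75/2 = [(-7x - 5)·2 − (-75)·(x - 8)] / [2·(x - 8)] = 61(x − 10) / (2(x - 8)).
So |(-7x - 5)/(x - 8) + 75/2| = 61|x − 10| / (2·|x − 8|).
Require δ ≤ 1, so |x − 8| ≥ |2| − |x − 10| > 2 − 1 = 1.
Hence |(-7x - 5)/(x - 8) + 75/2| < 61|x − 10|/(2·1) = (61/2)|x − 10|, which is < ε once |x − 10| < (2/61)ε.
Take δ = min(1, (2/61)ε). Then 0 < |x − 10| < δ forces both bounds, so |(-7x - 5)/(x - 8) + 75/2| < ε.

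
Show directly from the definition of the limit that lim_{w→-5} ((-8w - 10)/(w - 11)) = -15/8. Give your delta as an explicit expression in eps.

delta = min(8, (64/49)eps)

Fix eps > 0. We want delta > 0 with 0 < |w + 5| < delta ⇒ |(-8w - 10)/(w - 11) + 15/8| < eps.
Combining over a common denominator, (-8w - 10)/(w - 11) + 15/8 = [(-8w - 10)·(-16) − 30·(w - 11)] / [(-16)·(w - 11)] = 98(w + 5) / ((-16)(w - 11)).
So |(-8w - 10)/(w - 11) + 15/8| = 98|w + 5| / (16·|w − 11|).
Require delta ≤ 8, so |w − 11| ≥ |-16| − |w + 5| > 16 − 8 = 8.
Hence |(-8w - 10)/(w - 11) + 15/8| < 98|w + 5|/(16·8) = (49/64)|w + 5|, which is < eps once |w + 5| < (64/49)eps.
Take delta = min(8, (64/49)eps). Then 0 < |w + 5| < delta forces both bounds, so |(-8w - 10)/(w - 11) + 15/8| < eps.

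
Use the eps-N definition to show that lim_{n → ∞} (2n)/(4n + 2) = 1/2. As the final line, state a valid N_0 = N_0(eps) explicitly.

N_0 = (1/4)/eps

Let eps > 0. For n ≥ 1, |(2n)/(4n + 2) − (1/2)| = |-4|/(4(4n + 2)) = 4/(4(4n + 2)).
Since 4n + 2 ≥ 4n for n ≥ 1, this is ≤ 4/(4·4n) = (1/4)/n.
So |(2n)/(4n + 2) − (1/2)| < eps whenever n > (1/4)/eps.
Take N_0 = (1/4)/eps. If n > N_0 then |(2n)/(4n + 2) − (1/2)| ≤ (1/4)/n < eps.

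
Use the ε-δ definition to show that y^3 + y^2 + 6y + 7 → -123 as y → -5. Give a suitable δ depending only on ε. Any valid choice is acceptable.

Let ε > 0 be given. We want δ > 0 such that 0 < |y + 5| < δ implies |(y^3 + y^2 + 6y + 7) + 123| < ε.
(y^3 + y^2 + 6y + 7) + 123 = y^3 + y^2 + 6y + 130 = (y + 5)(y^2 - 4y + 26).
So |(y^3 + y^2 + 6y + 7) + 123| = |y + 5|·|y^2 - 4y + 26|.
Assume first that |y + 5| < 1, so |y| < 6. Then |y^2 - 4y + 26| ≤ 6^2 + 4·6 + 26 = 86.
Hence |(y^3 + y^2 + 6y + 7) + 123| ≤ 86|y + 5| < ε provided |y + 5| < ε/86.
Take δ = min(1, ε/86). Then 0 < |y + 5| < δ gives both |y + 5| < 1 and |y + 5| < ε/86, so |(y^3 + y^2 + 6y + 7) + 123| < ε.

δ = min(1, ε/86)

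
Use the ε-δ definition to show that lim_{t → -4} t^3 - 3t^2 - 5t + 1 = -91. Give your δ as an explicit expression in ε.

Let ε > 0. We want δ > 0 such that 0 < |t + 4| < δ implies |(t^3 - 3t^2 - 5t + 1) + 91| < ε.
(t^3 - 3t^2 - 5t + 1) + 91 = t^3 - 3t^2 - 5t + 92 = (t + 4)(t^2 - 7t + 23).
So |(t^3 - 3t^2 - 5t + 1) + 91| = |t + 4|·|t^2 - 7t + 23|.
Assume first that |t + 4| < 1, so |t| < 5. Then |t^2 - 7t + 23| ≤ 5^2 + 7·5 + 23 = 83.
Hence |(t^3 - 3t^2 - 5t + 1) + 91| ≤ 83|t + 4| < ε provided |t + 4| < ε/83.
Take δ = min(1, ε/83). Then 0 < |t + 4| < δ gives both |t + 4| < 1 and |t + 4| < ε/83, so |(t^3 - 3t^2 - 5t + 1) + 91| < ε.

δ = min(1, ε/83)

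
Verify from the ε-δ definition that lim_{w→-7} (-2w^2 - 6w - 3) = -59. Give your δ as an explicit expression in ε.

δ = min(1, ε/24)

Suppose ε > 0. We want δ > 0 such that 0 < |w + 7| < δ implies |(-2w^2 - 6w - 3) + 59| < ε.
(-2w^2 - 6w - 3) + 59 = -2w^2 - 6w + 56 = (w + 7)(-2w + 8).
So |(-2w^2 - 6w - 3) + 59| = |w + 7|·|-2w + 8|.
Assume first that |w + 7| < 1, so |w| < 8. Then |-2w + 8| ≤ 2·8 + 8 = 24.
Hence |(-2w^2 - 6w - 3) + 59| ≤ 24|w + 7| < ε provided |w + 7| < ε/24.
Choosing δ = min(1, ε/24) ensures both conditions, hence |(-2w^2 - 6w - 3) + 59| < ε.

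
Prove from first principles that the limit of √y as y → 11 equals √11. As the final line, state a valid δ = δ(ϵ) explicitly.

δ = min(11, √11·ϵ)

Let ϵ > 0 be given. We want δ > 0 such that 0 < |y − 11| < δ implies |√y − √11| < ϵ.
Rationalise: √y − √11 = (y − 11)/(√y + √11), so |√y − √11| = |y − 11|/(√y + √11).
Restrict δ ≤ 11 so that |y − 11| < 11 forces y > 0, and then √y + √11 > √11.
Hence |√y − √11| < |y − 11|/√11, which is < ϵ once |y − 11| < √11·ϵ.
Take δ = min(11, √11·ϵ). If 0 < |y − 11| < δ then y > 0 and |√y − √11| < |y − 11|/√11 < ϵ.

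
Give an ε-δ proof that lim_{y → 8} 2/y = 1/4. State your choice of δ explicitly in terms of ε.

Let ε > 0. We seek δ > 0 such that 0 < |y − 8| < δ implies |2/y − (1/4)| < ε.
|2/y − (1/4)| = 2·|8 − y|/(8·|y|) = 2|y − 8|/(8|y|).
Require δ ≤ 4 so that |y| > 8 − 4 = 4, hence 8|y| > 32.
Then |2/y − (1/4)| < 2|y − 8|/32, which is < ε when |y − 8| < 16ε.
Take δ = min(4, 16ε). Then 0 < |y − 8| < δ gives both |y − 8| < 4 and |y − 8| < 16ε, so |2/y − (1/4)| < ε.

δ = min(4, 16ε)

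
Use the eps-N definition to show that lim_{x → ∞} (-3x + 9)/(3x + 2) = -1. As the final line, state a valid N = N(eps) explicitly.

Fix eps > 0. We seek N > 0 such that x > N implies |(-3x + 9)/(3x + 2) + 1| < eps.
(-3x + 9)/(3x + 2) + 1 = (3(-3x + 9) − (-3)(3x + 2)) / (3(3x + 2)) = 33/(3(3x + 2)).
For x > 0 we have 3x + 2 > 3x, so |(-3x + 9)/(3x + 2) + 1| = 33/(3(3x + 2)) < 33/(3·3x) = (11/3)/x.
Thus |(-3x + 9)/(3x + 2) + 1| < eps whenever x > (11/3)/eps.
Take N = (11/3)/eps. If x > N then |(-3x + 9)/(3x + 2) + 1| < (11/3)/x < eps.

N = (11/3)/eps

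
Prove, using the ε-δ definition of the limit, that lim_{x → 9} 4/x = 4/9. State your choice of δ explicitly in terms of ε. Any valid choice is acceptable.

Suppose ε > 0. We seek δ > 0 such that 0 < |x − 9| < δ implies |4/x − (4/9)| < ε.
|4/x − (4/9)| = 4·|9 − x|/(9·|x|) = 4|x − 9|/(9|x|).
Restrict δ ≤ 9/2. Then |x − 9| < 9/2 gives |x| > 9/2, so 9|x| > 81/2.
Then |4/x − (4/9)| < 4|x − 9|/(81/2), which is < ε when |x − 9| < (81/8)ε.
Take δ = min(9/2, (81/8)ε). Then 0 < |x − 9| < δ gives both |x − 9| < 9/2 and |x − 9| < (81/8)ε, so |4/x − (4/9)| < ε.

δ = min(9/2, (81/8)ε)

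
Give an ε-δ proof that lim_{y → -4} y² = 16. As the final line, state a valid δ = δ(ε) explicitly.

δ = min(1, ε/9)

Let ε > 0 be given. We seek δ > 0 with 0 < |y + 4| < δ ⇒ |y² − 16| < ε.
Factor: y² − 16 = (y + 4)(y - 4), so |y² − 16| = |y + 4|·|y - 4|.
Impose δ ≤ 1 so that |y| < 5; then |y - 4| ≤ 9.
Hence |y² − 16| ≤ 9|y + 4|, which is < ε once |y + 4| < ε/9.
Take δ = min(1, ε/9). If 0 < |y + 4| < δ then both bounds hold and |y² − 16| ≤ 9|y + 4| < 9·(ε/9) = ε.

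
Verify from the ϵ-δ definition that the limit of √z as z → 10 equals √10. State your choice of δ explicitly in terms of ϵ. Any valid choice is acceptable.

δ = min(10, √10·ϵ)

Let ϵ > 0 be given. We want δ > 0 such that 0 < |z − 10| < δ implies |√z − √10| < ϵ.
Multiplying by the conjugate, |√z − √10| = |z − 10|/(√z + √10).
Restrict δ ≤ 10 so that |z − 10| < 10 forces z > 0, and then √z + √10 > √10.
Hence |√z − √10| < |z − 10|/√10, which is < ϵ once |z − 10| < √10·ϵ.
Take δ = min(10, √10·ϵ). If 0 < |z − 10| < δ then z > 0 and |√z − √10| < |z − 10|/√10 < ϵ.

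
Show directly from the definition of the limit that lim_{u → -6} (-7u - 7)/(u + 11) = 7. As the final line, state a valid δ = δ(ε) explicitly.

Fix ε > 0. We want δ > 0 with 0 < |u + 6| < δ ⇒ |(-7u - 7)/(u + 11) − 7| < ε.
Combining over a common denominator, (-7u - 7)/(u + 11) − 7 = [(-7u - 7)·5 − 35·(u + 11)] / [5·(u + 11)] = -70(u + 6) / (5(u + 11)).
So |(-7u - 7)/(u + 11) − 7| = 70|u + 6| / (5·|u + 11|).
Require δ ≤ 5/2, so |u + 11| ≥ |5| − |u + 6| > 5 − 5/2 = 5/2.
Hence |(-7u - 7)/(u + 11) − 7| < 70|u + 6|/(5·(5/2)) = (28/5)|u + 6|, which is < ε once |u + 6| < (5/28)ε.
Take δ = min(5/2, (5/28)ε). Then 0 < |u + 6| < δ forces both bounds, so |(-7u - 7)/(u + 11) − 7| < ε.

δ = min(5/2, (5/28)ε)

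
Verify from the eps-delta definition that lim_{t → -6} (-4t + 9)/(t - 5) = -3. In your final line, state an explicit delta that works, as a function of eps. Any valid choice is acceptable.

delta = min(11/2, (11/2)eps)

Let eps > 0. We want delta > 0 with 0 < |t + 6| < delta ⇒ |(-4t + 9)/(t - 5) + 3| < eps.
Combining over a common denominator, (-4t + 9)/(t - 5) + 3 = [(-4t + 9)·(-11) − 33·(t - 5)] / [(-11)·(t - 5)] = 11(t + 6) / ((-11)(t - 5)).
So |(-4t + 9)/(t - 5) + 3| = 11|t + 6| / (11·|t − 5|).
Require delta ≤ 11/2, so |t − 5| ≥ |-11| − |t + 6| > 11 − 11/2 = 11/2.
Hence |(-4t + 9)/(t - 5) + 3| < 11|t + 6|/(11·(11/2)) = (2/11)|t + 6|, which is < eps once |t + 6| < (11/2)eps.
Take delta = min(11/2, (11/2)eps). Then 0 < |t + 6| < delta forces both bounds, so |(-4t + 9)/(t - 5) + 3| < eps.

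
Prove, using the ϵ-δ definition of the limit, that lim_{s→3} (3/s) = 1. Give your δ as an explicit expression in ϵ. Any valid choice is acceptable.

δ = min(3/2, (3/2)ϵ)

Let ϵ > 0. We seek δ > 0 such that 0 < |s − 3| < δ implies |3/s − 1| < ϵ.
|3/s − 1| = 3·|3 − s|/(3·|s|) = 3|s − 3|/(3|s|).
Restrict δ ≤ 3/2. Then |s − 3| < 3/2 gives |s| > 3/2, so 3|s| > 9/2.
Then |3/s − 1| < 3|s − 3|/(9/2), which is < ϵ when |s − 3| < (3/2)ϵ.
Take δ = min(3/2, (3/2)ϵ). Then 0 < |s − 3| < δ gives both |s − 3| < 3/2 and |s − 3| < (3/2)ϵ, so |3/s − 1| < ϵ.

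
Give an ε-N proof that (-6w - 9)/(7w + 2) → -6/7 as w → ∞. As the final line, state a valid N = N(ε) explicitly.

N = (51/49)/ε

Fix ε > 0. We seek N > 0 such that w > N implies |(-6w - 9)/(7w + 2) + 6/7| < ε.
(-6w - 9)/(7w + 2) + 6/7 = (7(-6w - 9) − (-6)(7w + 2)) / (7(7w + 2)) = -51/(7(7w + 2)).
For w > 0 we have 7w + 2 > 7w, so |(-6w - 9)/(7w + 2) + 6/7| = 51/(7(7w + 2)) < 51/(7·7w) = (51/49)/w.
Thus |(-6w - 9)/(7w + 2) + 6/7| < ε whenever w > (51/49)/ε.
Take N = (51/49)/ε. If w > N then |(-6w - 9)/(7w + 2) + 6/7| < (51/49)/w < ε.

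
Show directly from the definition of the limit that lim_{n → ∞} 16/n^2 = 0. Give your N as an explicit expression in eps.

N = (16/eps)^{1/2}

Fix eps > 0. For n ≥ 1, |16/n^2 − 0| = 16/n^2.
16/n^2 < eps ⇔ n^2 > 16/eps ⇔ n > (16/eps)^{1/2}.
Take N = (16/eps)^{1/2}. Then n > N implies 16/n^2 < eps.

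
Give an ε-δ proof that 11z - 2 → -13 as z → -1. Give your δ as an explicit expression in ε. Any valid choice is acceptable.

δ = ε/11

Fix ε > 0. We need δ > 0 so that 0 < |z + 1| < δ implies |(11z - 2) + 13| < ε.
|(11z - 2) + 13| = |11z + 11| = 11|z + 1|.
So 11|z + 1| < ε exactly when |z + 1| < ε/11.
Take δ = ε/11. If 0 < |z + 1| < δ then |(11z - 2) + 13| = 11|z + 1| < 11·(ε/11) = ε.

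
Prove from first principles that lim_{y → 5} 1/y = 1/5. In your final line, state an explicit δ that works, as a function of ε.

Let ε > 0 be given. We seek δ > 0 such that 0 < |y − 5| < δ implies |1/y − (1/5)| < ε.
|1/y − (1/5)| = |5 − y|/(5·|y|) = |y − 5|/(5|y|).
Restrict δ ≤ 5/2. Then |y − 5| < 5/2 gives |y| > 5/2, so 5|y| > 25/2.
Then |1/y − (1/5)| < |y − 5|/(25/2), which is < ε when |y − 5| < (25/2)ε.
Take δ = min(5/2, (25/2)ε). Then 0 < |y − 5| < δ gives both |y − 5| < 5/2 and |y − 5| < (25/2)ε, so |1/y − (1/5)| < ε.

δ = min(5/2, (25/2)ε)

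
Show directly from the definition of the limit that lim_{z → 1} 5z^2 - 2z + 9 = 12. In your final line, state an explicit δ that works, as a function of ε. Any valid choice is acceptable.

Fix ε > 0. We want δ > 0 such that 0 < |z − 1| < δ implies |(5z^2 - 2z + 9) − 12| < ε.
(5z^2 - 2z + 9) − 12 = 5z^2 - 2z - 3 = (z − 1)(5z + 3).
So |(5z^2 - 2z + 9) − 12| = |z − 1|·|5z + 3|.
Assume first that |z − 1| < 1, so |z| < 2. Then |5z + 3| ≤ 5·2 + 3 = 13.
Hence |(5z^2 - 2z + 9) − 12| ≤ 13|z − 1| < ε provided |z − 1| < ε/13.
Choosing δ = min(1, ε/13) ensures both conditions, hence |(5z^2 - 2z + 9) − 12| < ε.

δ = min(1, ε/13)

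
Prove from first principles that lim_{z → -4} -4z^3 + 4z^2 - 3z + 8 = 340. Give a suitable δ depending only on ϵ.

Fix ϵ > 0. We want δ > 0 such that 0 < |z + 4| < δ implies |(-4z^3 + 4z^2 - 3z + 8) − 340| < ϵ.
(-4z^3 + 4z^2 - 3z + 8) − 340 = -4z^3 + 4z^2 - 3z - 332 = (z + 4)(-4z^2 + 20z - 83).
So |(-4z^3 + 4z^2 - 3z + 8) − 340| = |z + 4|·|-4z^2 + 20z - 83|.
Assume first that |z + 4| < 2, so |z| < 6. Then |-4z^2 + 20z - 83| ≤ 4·6^2 + 20·6 + 83 = 347.
Hence |(-4z^3 + 4z^2 - 3z + 8) − 340| ≤ 347|z + 4| < ϵ provided |z + 4| < ϵ/347.
Take δ = min(2, ϵ/347). Then 0 < |z + 4| < δ gives both |z + 4| < 2 and |z + 4| < ϵ/347, so |(-4z^3 + 4z^2 - 3z + 8) − 340| < ϵ.

δ = min(2, ϵ/347)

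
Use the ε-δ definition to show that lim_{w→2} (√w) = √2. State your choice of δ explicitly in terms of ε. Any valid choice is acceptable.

δ = min(2, √2·ε)

Suppose ε > 0. We want δ > 0 such that 0 < |w − 2| < δ implies |√w − √2| < ε.
Rationalise: √w − √2 = (w − 2)/(√w + √2), so |√w − √2| = |w − 2|/(√w + √2).
Restrict δ ≤ 2 so that |w − 2| < 2 forces w > 0, and then √w + √2 > √2.
Hence |√w − √2| < |w − 2|/√2, which is < ε once |w − 2| < √2·ε.
Take δ = min(2, √2·ε). If 0 < |w − 2| < δ then w > 0 and |√w − √2| < |w − 2|/√2 < ε.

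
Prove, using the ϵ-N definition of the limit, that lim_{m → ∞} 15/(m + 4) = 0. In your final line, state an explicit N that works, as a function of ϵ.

N = 15/ϵ

Fix ϵ > 0. For m ≥ 1, |15/(m + 4) − 0| = 15/(m + 4) ≤ 15/m.
We need 15/m < ϵ, i.e. m > 15/ϵ.
Take N = 15/ϵ. If m > N then |15/(m + 4)| ≤ 15/m < ϵ.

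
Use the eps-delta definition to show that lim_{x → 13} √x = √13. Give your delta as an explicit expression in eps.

delta = min(13, √13·eps)

Suppose eps > 0. We want delta > 0 such that 0 < |x − 13| < delta implies |√x − √13| < eps.
Rationalise: √x − √13 = (x − 13)/(√x + √13), so |√x − √13| = |x − 13|/(√x + √13).
Restrict delta ≤ 13 so that |x − 13| < 13 forces x > 0, and then √x + √13 > √13.
Hence |√x − √13| < |x − 13|/√13, which is < eps once |x − 13| < √13·eps.
Take delta = min(13, √13·eps). If 0 < |x − 13| < delta then x > 0 and |√x − √13| < |x − 13|/√13 < eps.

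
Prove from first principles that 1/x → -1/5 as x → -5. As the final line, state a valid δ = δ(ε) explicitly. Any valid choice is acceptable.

Let ε > 0 be given. We seek δ > 0 such that 0 < |x + 5| < δ implies |1/x + 1/5| < ε.
|1/x + 1/5| = |-5 − x|/(5·|x|) = |x + 5|/(5|x|).
Require δ ≤ 5/2 so that |x| > 5 − 5/2 = 5/2, hence 5|x| > 25/2.
Then |1/x + 1/5| < |x + 5|/(25/2), which is < ε when |x + 5| < (25/2)ε.
Take δ = min(5/2, (25/2)ε). Then 0 < |x + 5| < δ gives both |x + 5| < 5/2 and |x + 5| < (25/2)ε, so |1/x + 1/5| < ε.

δ = min(5/2, (25/2)ε)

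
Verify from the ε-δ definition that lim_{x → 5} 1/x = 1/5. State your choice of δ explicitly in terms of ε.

Fix ε > 0. We seek δ > 0 such that 0 < |x − 5| < δ implies |1/x − (1/5)| < ε.
|1/x − (1/5)| = |5 − x|/(5·|x|) = |x − 5|/(5|x|).
Require δ ≤ 5/2 so that |x| > 5 − 5/2 = 5/2, hence 5|x| > 25/2.
Then |1/x − (1/5)| < |x − 5|/(25/2), which is < ε when |x − 5| < (25/2)ε.
Take δ = min(5/2, (25/2)ε). Then 0 < |x − 5| < δ gives both |x − 5| < 5/2 and |x − 5| < (25/2)ε, so |1/x − (1/5)| < ε.

δ = min(5/2, (25/2)ε)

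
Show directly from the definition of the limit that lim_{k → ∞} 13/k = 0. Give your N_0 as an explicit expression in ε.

N_0 = 13/ε

Suppose ε > 0. For k ≥ 1, |13/k − 0| = 13/(k) ≤ 13/k.
We need 13/k < ε, i.e. k > 13/ε.
Take N_0 = 13/ε. If k > N_0 then |13/k| ≤ 13/k < ε.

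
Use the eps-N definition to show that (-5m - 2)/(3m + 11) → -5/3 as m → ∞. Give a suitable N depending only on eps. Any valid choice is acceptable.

Suppose eps > 0. For m ≥ 1, |(-5m - 2)/(3m + 11) + 5/3| = |49|/(3(3m + 11)) = 49/(3(3m + 11)).
Since 3m + 11 ≥ 3m for m ≥ 1, this is ≤ 49/(3·3m) = (49/9)/m.
So |(-5m - 2)/(3m + 11) + 5/3| < eps whenever m > (49/9)/eps.
Take N = (49/9)/eps. If m > N then |(-5m - 2)/(3m + 11) + 5/3| ≤ (49/9)/m < eps.

N = (49/9)/eps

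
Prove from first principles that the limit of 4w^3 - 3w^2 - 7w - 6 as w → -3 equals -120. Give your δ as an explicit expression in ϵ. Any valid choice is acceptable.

Let ϵ > 0 be given. We want δ > 0 such that 0 < |w + 3| < δ implies |(4w^3 - 3w^2 - 7w - 6) + 120| < ϵ.
(4w^3 - 3w^2 - 7w - 6) + 120 = 4w^3 - 3w^2 - 7w + 114 = (w + 3)(4w^2 - 15w + 38).
So |(4w^3 - 3w^2 - 7w - 6) + 120| = |w + 3|·|4w^2 - 15w + 38|.
Require δ ≤ 1. Then |w + 3| < 1 gives |w| < 4, and by the triangle inequality |4w^2 - 15w + 38| ≤ 4·4^2 + 15·4 + 38 = 162.
Hence |(4w^3 - 3w^2 - 7w - 6) + 120| ≤ 162|w + 3| < ϵ provided |w + 3| < ϵ/162.
Choosing δ = min(1, ϵ/162) ensures both conditions, hence |(4w^3 - 3w^2 - 7w - 6) + 120| < ϵ.

δ = min(1, ϵ/162)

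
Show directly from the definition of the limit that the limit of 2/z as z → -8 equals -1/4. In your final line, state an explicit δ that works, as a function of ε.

δ = min(4, 16ε)

Let ε > 0. We seek δ > 0 such that 0 < |z + 8| < δ implies |2/z + 1/4| < ε.
|2/z + 1/4| = 2·|-8 − z|/(8·|z|) = 2|z + 8|/(8|z|).
Restrict δ ≤ 4. Then |z + 8| < 4 gives |z| > 4, so 8|z| > 32.
Then |2/z + 1/4| < 2|z + 8|/32, which is < ε when |z + 8| < 16ε.
Take δ = min(4, 16ε). Then 0 < |z + 8| < δ gives both |z + 8| < 4 and |z + 8| < 16ε, so |2/z + 1/4| < ε.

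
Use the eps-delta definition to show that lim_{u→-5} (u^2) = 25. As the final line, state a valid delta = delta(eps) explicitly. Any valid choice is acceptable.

delta = min(1, eps/11)

Fix eps > 0. We seek delta > 0 with 0 < |u + 5| < delta ⇒ |u^2 − 25| < eps.
Factor: u^2 − 25 = (u + 5)(u - 5), so |u^2 − 25| = |u + 5|·|u - 5|.
Restrict delta ≤ 1. Then |u + 5| < 1 gives |u| < 6, so by the triangle inequality |u - 5| ≤ 6 + 5 = 11.
Hence |u^2 − 25| ≤ 11|u + 5|, which is < eps once |u + 5| < eps/11.
Take delta = min(1, eps/11). If 0 < |u + 5| < delta then both bounds hold and |u^2 − 25| ≤ 11|u + 5| < 11·(eps/11) = eps.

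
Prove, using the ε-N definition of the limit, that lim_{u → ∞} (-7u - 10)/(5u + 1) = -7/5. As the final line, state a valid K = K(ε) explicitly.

Suppose ε > 0. We seek K > 0 such that u > K implies |(-7u - 10)/(5u + 1) + 7/5| < ε.
(-7u - 10)/(5u + 1) + 7/5 = (5(-7u - 10) − (-7)(5u + 1)) / (5(5u + 1)) = -43/(5(5u + 1)).
For u > 0 we have 5u + 1 > 5u, so |(-7u - 10)/(5u + 1) + 7/5| = 43/(5(5u + 1)) < 43/(5·5u) = (43/25)/u.
Thus |(-7u - 10)/(5u + 1) + 7/5| < ε whenever u > (43/25)/ε.
Take K = (43/25)/ε. If u > K then |(-7u - 10)/(5u + 1) + 7/5| < (43/25)/u < ε.

K = (43/25)/ε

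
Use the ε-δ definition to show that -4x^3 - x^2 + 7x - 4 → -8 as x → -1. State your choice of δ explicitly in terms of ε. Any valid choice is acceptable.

δ = min(1, ε/26)

Let ε > 0. We want δ > 0 such that 0 < |x + 1| < δ implies |(-4x^3 - x^2 + 7x - 4) + 8| < ε.
(-4x^3 - x^2 + 7x - 4) + 8 = -4x^3 - x^2 + 7x + 4 = (x + 1)(-4x^2 + 3x + 4).
So |(-4x^3 - x^2 + 7x - 4) + 8| = |x + 1|·|-4x^2 + 3x + 4|.
Require δ ≤ 1. Then |x + 1| < 1 gives |x| < 2, and by the triangle inequality |-4x^2 + 3x + 4| ≤ 4·2^2 + 3·2 + 4 = 26.
Hence |(-4x^3 - x^2 + 7x - 4) + 8| ≤ 26|x + 1| < ε provided |x + 1| < ε/26.
Take δ = min(1, ε/26). Then 0 < |x + 1| < δ gives both |x + 1| < 1 and |x + 1| < ε/26, so |(-4x^3 - x^2 + 7x - 4) + 8| < ε.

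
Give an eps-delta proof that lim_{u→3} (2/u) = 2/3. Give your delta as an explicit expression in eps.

Suppose eps > 0. We seek delta > 0 such that 0 < |u − 3| < delta implies |2/u − (2/3)| < eps.
|2/u − (2/3)| = 2·|3 − u|/(3·|u|) = 2|u − 3|/(3|u|).
Require delta ≤ 3/2 so that |u| > 3 − 3/2 = 3/2, hence 3|u| > 9/2.
Then |2/u − (2/3)| < 2|u − 3|/(9/2), which is < eps when |u − 3| < (9/4)eps.
Take delta = min(3/2, (9/4)eps). Then 0 < |u − 3| < delta gives both |u − 3| < 3/2 and |u − 3| < (9/4)eps, so |2/u − (2/3)| < eps.

delta = min(3/2, (9/4)eps)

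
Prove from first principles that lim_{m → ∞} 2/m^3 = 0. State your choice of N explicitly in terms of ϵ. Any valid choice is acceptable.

N = (2/ϵ)^{1/3}

Suppose ϵ > 0. For m ≥ 1, |2/m^3 − 0| = 2/m^3.
2/m^3 < ϵ ⇔ m^3 > 2/ϵ ⇔ m > (2/ϵ)^{1/3}.
Take N = (2/ϵ)^{1/3}. Then m > N implies 2/m^3 < ϵ.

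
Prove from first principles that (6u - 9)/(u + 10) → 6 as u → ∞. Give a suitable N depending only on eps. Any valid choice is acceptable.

Suppose eps > 0. We seek N > 0 such that u > N implies |(6u - 9)/(u + 10) − 6| < eps.
(6u - 9)/(u + 10) − 6 = ((6u - 9) − 6(u + 10)) / ((u + 10)) = -69/((u + 10)).
For u > 0 we have u + 10 > u, so |(6u - 9)/(u + 10) − 6| = 69/((u + 10)) < 69/(u) = 69/u.
Thus |(6u - 9)/(u + 10) − 6| < eps whenever u > 69/eps.
Take N = 69/eps. If u > N then |(6u - 9)/(u + 10) − 6| < 69/u < eps.

N = 69/eps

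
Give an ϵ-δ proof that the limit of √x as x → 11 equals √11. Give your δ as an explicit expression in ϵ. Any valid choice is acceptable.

δ = min(11, √11·ϵ)

Let ϵ > 0 be given. We want δ > 0 such that 0 < |x − 11| < δ implies |√x − √11| < ϵ.
Multiplying by the conjugate, |√x − √11| = |x − 11|/(√x + √11).
Restrict δ ≤ 11 so that |x − 11| < 11 forces x > 0, and then √x + √11 > √11.
Hence |√x − √11| < |x − 11|/√11, which is < ϵ once |x − 11| < √11·ϵ.
Take δ = min(11, √11·ϵ). If 0 < |x − 11| < δ then x > 0 and |√x − √11| < |x − 11|/√11 < ϵ.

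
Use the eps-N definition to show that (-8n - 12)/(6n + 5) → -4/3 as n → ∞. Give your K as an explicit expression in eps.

Fix eps > 0. For n ≥ 1, |(-8n - 12)/(6n + 5) + 4/3| = |-32|/(6(6n + 5)) = 32/(6(6n + 5)).
Since 6n + 5 ≥ 6n for n ≥ 1, this is ≤ 32/(6·6n) = (8/9)/n.
So |(-8n - 12)/(6n + 5) + 4/3| < eps whenever n > (8/9)/eps.
Take K = (8/9)/eps. If n > K then |(-8n - 12)/(6n + 5) + 4/3| ≤ (8/9)/n < eps.

K = (8/9)/eps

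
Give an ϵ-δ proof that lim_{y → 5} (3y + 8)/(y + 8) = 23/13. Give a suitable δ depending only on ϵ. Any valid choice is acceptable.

δ = min(13/2, (169/32)ϵ)

Suppose ϵ > 0. We want δ > 0 with 0 < |y − 5| < δ ⇒ |(3y + 8)/(y + 8) − (23/13)| < ϵ.
Combining over a common denominator, (3y + 8)/(y + 8) − (23/13) = [(3y + 8)·13 − 23·(y + 8)] / [13·(y + 8)] = 16(y − 5) / (13(y + 8)).
So |(3y + 8)/(y + 8) − (23/13)| = 16|y − 5| / (13·|y + 8|).
Require δ ≤ 13/2, so |y + 8| ≥ |13| − |y − 5| > 13 − 13/2 = 13/2.
Hence |(3y + 8)/(y + 8) − (23/13)| < 16|y − 5|/(13·(13/2)) = (32/169)|y − 5|, which is < ϵ once |y − 5| < (169/32)ϵ.
Take δ = min(13/2, (169/32)ϵ). Then 0 < |y − 5| < δ forces both bounds, so |(3y + 8)/(y + 8) − (23/13)| < ϵ.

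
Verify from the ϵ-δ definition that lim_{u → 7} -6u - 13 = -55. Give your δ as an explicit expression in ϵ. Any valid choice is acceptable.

δ = ϵ/6

Suppose ϵ > 0. We need δ > 0 so that 0 < |u − 7| < δ implies |(-6u - 13) + 55| < ϵ.
|(-6u - 13) + 55| = |-6u + 42| = 6|u − 7|.
So 6|u − 7| < ϵ exactly when |u − 7| < ϵ/6.
Take δ = ϵ/6. If 0 < |u − 7| < δ then |(-6u - 13) + 55| = 6|u − 7| < 6·(ϵ/6) = ϵ.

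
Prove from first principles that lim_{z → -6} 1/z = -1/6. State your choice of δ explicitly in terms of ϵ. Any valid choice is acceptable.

δ = min(3, 18ϵ)

Let ϵ > 0. We seek δ > 0 such that 0 < |z + 6| < δ implies |1/z + 1/6| < ϵ.
|1/z + 1/6| = |-6 − z|/(6·|z|) = |z + 6|/(6|z|).
Require δ ≤ 3 so that |z| > 6 − 3 = 3, hence 6|z| > 18.
Then |1/z + 1/6| < |z + 6|/18, which is < ϵ when |z + 6| < 18ϵ.
Take δ = min(3, 18ϵ). Then 0 < |z + 6| < δ gives both |z + 6| < 3 and |z + 6| < 18ϵ, so |1/z + 1/6| < ϵ.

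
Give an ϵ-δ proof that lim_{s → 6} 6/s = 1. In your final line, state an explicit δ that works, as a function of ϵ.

δ = min(3, 3ϵ)

Let ϵ > 0 be given. We seek δ > 0 such that 0 < |s − 6| < δ implies |6/s − 1| < ϵ.
|6/s − 1| = 6·|6 − s|/(6·|s|) = 6|s − 6|/(6|s|).
Require δ ≤ 3 so that |s| > 6 − 3 = 3, hence 6|s| > 18.
Then |6/s − 1| < 6|s − 6|/18, which is < ϵ when |s − 6| < 3ϵ.
Take δ = min(3, 3ϵ). Then 0 < |s − 6| < δ gives both |s − 6| < 3 and |s − 6| < 3ϵ, so |6/s − 1| < ϵ.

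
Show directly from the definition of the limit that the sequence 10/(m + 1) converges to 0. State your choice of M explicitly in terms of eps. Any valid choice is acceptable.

M = 10/eps

Let eps > 0 be given. For m ≥ 1, |10/(m + 1) − 0| = 10/(m + 1) ≤ 10/m.
We need 10/m < eps, i.e. m > 10/eps.
Take M = 10/eps. If m > M then |10/(m + 1)| ≤ 10/m < eps.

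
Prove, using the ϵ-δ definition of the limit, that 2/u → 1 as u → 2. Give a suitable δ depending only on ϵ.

Suppose ϵ > 0. We seek δ > 0 such that 0 < |u − 2| < δ implies |2/u − 1| < ϵ.
|2/u − 1| = 2·|2 − u|/(2·|u|) = 2|u − 2|/(2|u|).
Restrict δ ≤ 1. Then |u − 2| < 1 gives |u| > 1, so 2|u| > 2.
Then |2/u − 1| < 2|u − 2|/2, which is < ϵ when |u − 2| < ϵ.
Take δ = min(1, ϵ). Then 0 < |u − 2| < δ gives both |u − 2| < 1 and |u − 2| < ϵ, so |2/u − 1| < ϵ.

δ = min(1, ϵ)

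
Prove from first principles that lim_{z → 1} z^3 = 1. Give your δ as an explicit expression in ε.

δ = min(2, ε/13)

Let ε > 0 be given. We seek δ > 0 with 0 < |z − 1| < δ ⇒ |z^3 − 1| < ε.
Factor: z^3 − 1 = (z − 1)(z^2 + z + 1), so |z^3 − 1| = |z − 1|·|z^2 + z + 1|.
Impose δ ≤ 2 so that |z| < 3; then |z^2 + z + 1| ≤ 13.
Hence |z^3 − 1| ≤ 13|z − 1|, which is < ε once |z − 1| < ε/13.
Take δ = min(2, ε/13). If 0 < |z − 1| < δ then both bounds hold and |z^3 − 1| ≤ 13|z − 1| < 13·(ε/13) = ε.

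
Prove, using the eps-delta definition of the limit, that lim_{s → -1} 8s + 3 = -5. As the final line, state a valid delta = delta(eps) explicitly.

delta = eps/8

Let eps > 0 be given. We need delta > 0 so that 0 < |s + 1| < delta implies |(8s + 3) + 5| < eps.
|(8s + 3) + 5| = |8s + 8| = 8|s + 1|.
So 8|s + 1| < eps exactly when |s + 1| < eps/8.
Choosing delta = eps/8 gives |(8s + 3) + 5| = 8|s + 1| < eps whenever |s + 1| < delta.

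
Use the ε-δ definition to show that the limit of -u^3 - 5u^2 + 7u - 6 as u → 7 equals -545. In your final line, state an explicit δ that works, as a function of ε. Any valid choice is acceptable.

Fix ε > 0. We want δ > 0 such that 0 < |u − 7| < δ implies |(-u^3 - 5u^2 + 7u - 6) + 545| < ε.
(-u^3 - 5u^2 + 7u - 6) + 545 = -u^3 - 5u^2 + 7u + 539 = (u − 7)(-u^2 - 12u - 77).
So |(-u^3 - 5u^2 + 7u - 6) + 545| = |u − 7|·|-u^2 - 12u - 77|.
Require δ ≤ 1. Then |u − 7| < 1 gives |u| < 8, and by the triangle inequality |-u^2 - 12u - 77| ≤ 8^2 + 12·8 + 77 = 237.
Hence |(-u^3 - 5u^2 + 7u - 6) + 545| ≤ 237|u − 7| < ε provided |u − 7| < ε/237.
Take δ = min(1, ε/237). Then 0 < |u − 7| < δ gives both |u − 7| < 1 and |u − 7| < ε/237, so |(-u^3 - 5u^2 + 7u - 6) + 545| < ε.

δ = min(1, ε/237)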